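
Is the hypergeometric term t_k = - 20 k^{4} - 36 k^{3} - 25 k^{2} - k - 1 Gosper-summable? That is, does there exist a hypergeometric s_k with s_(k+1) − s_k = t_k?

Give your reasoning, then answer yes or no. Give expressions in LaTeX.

Compute t_(k+1)/t_k: get (20*k**4 + 116*k**3 + 253*k**2 + 239*k + 83)/(20*k**4 + 36*k**3 + 25*k**2 + k + 1).
Take A(k)=1, B(k)=1, C(k)=k**4 + 9*k**3/5 + 5*k**2/4 + k/20 + 1/20.
Need (1)·f(k+1) − (1)·f(k) = k**4 + 9*k**3/5 + 5*k**2/4 + k/20 + 1/20.
d = 5 from the (0,0,4) case.
Coefficient equations give f(k) = k*(4*k**4 - k**3 - 3*k**2 - 3*k + 4)/20.
So s_k = (B(k−1)f/C)·t_k = (k*(4*k**4 - k**3 - 3*k**2 - 3*k + 4)/(20*k**4 + 36*k**3 + 25*k**2 + k + 1))·t_k = k*(-4*k**4 + k**3 + 3*k**2 + 3*k - 4).
Δs = -20*k**4 - 36*k**3 - 25*k**2 - k - 1, as required.

Yes. s_k = k \left(- 4 k^{4} + k^{3} + 3 k^{2} + 3 k - 4\right).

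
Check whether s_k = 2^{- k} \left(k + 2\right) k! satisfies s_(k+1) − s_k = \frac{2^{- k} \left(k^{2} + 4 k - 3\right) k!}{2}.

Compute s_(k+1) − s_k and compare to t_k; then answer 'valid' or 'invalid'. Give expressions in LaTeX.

Invalid: residual - 2^{- k} \left(k - 1\right) k! ≠ 0.

s_(k+1) = (k + 3)*factorial(k + 1)/(2*2**k)
s_(k+1) − s_k = (k**2 + 2*k - 1)*factorial(k)/(2*2**k)
(s_(k+1) − s_k) − t_k = -(k - 1)*factorial(k)/2**k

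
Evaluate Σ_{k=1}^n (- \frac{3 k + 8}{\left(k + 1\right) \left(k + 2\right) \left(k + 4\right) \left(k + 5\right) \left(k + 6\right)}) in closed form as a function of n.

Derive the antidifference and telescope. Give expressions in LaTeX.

Compute t_(k+1)/t_k: get (k + 1)*(k + 4)*(3*k + 11)/((k + 3)*(k + 7)*(3*k + 8)).
So A=k + 1 and B=k + 7, with C=k**2 + 17*k/3 + 8.
Need (k + 1)·f(k+1) − (k + 6)·f(k) = k**2 + 17*k/3 + 8.
From deg A=1, deg B=1, deg C=2: d=5.
A polynomial solution: f(k) = k*(k + 2)*(k + 3)*(k**2 + 10*k + 29)/60.
Get s_k = R·t_k = k*(-k**2 - 10*k - 29)/(20*(k**3 + 10*k**2 + 29*k + 20)) with R(k) = B(k−1)f(k)/C(k) = k*(k + 2)*(k + 6)*(k**2 + 10*k + 29)/(20*(3*k + 8)).
Δs = (-3*k - 8)/(k**5 + 18*k**4 + 121*k**3 + 372*k**2 + 508*k + 240), as required.
Telescope: S(n) = s_(n+1) − s_(1) = (-n**3 - 13*n**2 - 52*n - 40)/(20*(n**3 + 13*n**2 + 52*n + 60)) − (-1/30) = n*(-n**2 - 13*n - 52)/(60*(n**3 + 13*n**2 + 52*n + 60)).

S(n) = \frac{n \left(- n^{2} - 13 n - 52\right)}{60 \left(n^{3} + 13 n^{2} + 52 n + 60\right)}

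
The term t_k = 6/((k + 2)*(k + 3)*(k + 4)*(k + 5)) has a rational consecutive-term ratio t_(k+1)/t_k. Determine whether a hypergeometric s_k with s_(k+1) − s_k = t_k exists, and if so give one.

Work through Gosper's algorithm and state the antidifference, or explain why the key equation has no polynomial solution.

Ratio r(k) = (k + 2)/(k + 6).
Factor: A=k + 2; B=k + 6; C=1.
Set up (k + 2)·f(k+1) − (k + 5)·f(k) − (1) = 0.
Bound: deg f ≤ 3.
Solve for f: f(k) = k*(k**2 + 9*k + 26)/72 (degree 3 ≤ 3).
R(k) = B(k−1)·f(k)/C(k) = k*(k + 5)*(k**2 + 9*k + 26)/72; s_k = R·t_k = k*(k**2 + 9*k + 26)/(12*(k + 2)*(k + 3)*(k + 4)).
s_(k+1) − s_k = 6/(k**4 + 14*k**3 + 71*k**2 + 154*k + 120) = t_k.

s_k = k*(k**2 + 9*k + 26)/(12*(k + 2)*(k + 3)*(k + 4))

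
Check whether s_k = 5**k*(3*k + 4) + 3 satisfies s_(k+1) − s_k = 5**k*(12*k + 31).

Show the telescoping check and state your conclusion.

valid (s_(k+1) − s_k reduces to t_k)

s_(k+1) = 5**(k + 1)*(3*k + 7) + 3
s_(k+1) − s_k = 5**k*(12*k + 31)
(s_(k+1) − s_k) − t_k = 0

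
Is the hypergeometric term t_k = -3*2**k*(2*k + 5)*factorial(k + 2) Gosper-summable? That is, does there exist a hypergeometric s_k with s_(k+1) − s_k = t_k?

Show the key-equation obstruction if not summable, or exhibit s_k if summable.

Yes. s_k = -3*2**k*factorial(k + 2).

Compute t_(k+1)/t_k: get 2*(k + 3)*(2*k + 7)/(2*k + 5).
Gosper form: A/B · C(k+1)/C(k) with A=2*k + 6, B=1, C=k + 5/2.
Key eq: (2*k + 6)·f(k+1) = (1)·f(k) + (k + 5/2).
d = 0 from the (1,0,1) case.
A polynomial solution: f(k) = 1/2.
R(k) = B(k−1)·f(k)/C(k) = 1/(2*k + 5); s_k = R·t_k = -3*2**k*factorial(k + 2).
Check: Δs_k = -3*2**k*(2*k + 5)*factorial(k + 2). ✓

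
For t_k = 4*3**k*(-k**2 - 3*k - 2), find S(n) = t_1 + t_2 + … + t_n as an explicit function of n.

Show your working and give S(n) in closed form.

Compute t_(k+1)/t_k: get 3*(k + 3)/(k + 1).
Factor: A=3; B=1; C=k**2 + 3*k + 2.
Need (3)·f(k+1) − (1)·f(k) = k**2 + 3*k + 2.
deg f ≤ 2 (via 0,0,2).
A polynomial solution: f(k) = (2*k**2 + 1)/4.
Get s_k = R·t_k = 3**k*(-2*k**2 - 1) with R(k) = B(k−1)f(k)/C(k) = (2*k**2 + 1)/(4*(k + 1)*(k + 2)).
Check: Δs_k = 4*3**k*(-k**2 - 3*k - 2). ✓
Evaluate: s_(n+1) = 3**(n + 1)*(-2*n**2 - 4*n - 3); subtract s_(1) = -9 ⇒ S(n) = -6*3**n*n**2 - 12*3**n*n - 9*3**n + 9.

S(n) = -6*3**n*n**2 - 12*3**n*n - 9*3**n + 9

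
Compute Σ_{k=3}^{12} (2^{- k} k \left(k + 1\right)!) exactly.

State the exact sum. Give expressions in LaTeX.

Σ = 42567513/2

The ratio is (k + 1)*(k + 2)/(2*k).
Gosper form: A/B · C(k+1)/C(k) with A=k/2 + 1, B=1, C=k.
Need (k/2 + 1)·f(k+1) − (1)·f(k) = k.
From deg A=1, deg B=0, deg C=1: d=0.
A polynomial solution: f(k) = 2.
Certificate R = B(k−1)f/C = 2/k gives s_k = 2**(1 - k)*factorial(k + 1).
Check: Δs_k = k*factorial(k + 1)/2**k. ✓
Evaluate s at k=13 and k=3: 42567525/2 and 6; difference 42567513/2.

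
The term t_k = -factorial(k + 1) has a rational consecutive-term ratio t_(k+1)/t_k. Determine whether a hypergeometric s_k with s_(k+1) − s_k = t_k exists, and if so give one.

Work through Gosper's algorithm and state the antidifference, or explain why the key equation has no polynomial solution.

none — t_k is not Gosper-summable

Step 1: r(k) = k + 2.
Gosper form: A/B · C(k+1)/C(k) with A=k + 2, B=1, C=1.
Key eq: (k + 2)·f(k+1) = (1)·f(k) + (1).
From deg A=1, deg B=0, deg C=0: d=-1.
deg f ≤ -1 is impossible — no certificate.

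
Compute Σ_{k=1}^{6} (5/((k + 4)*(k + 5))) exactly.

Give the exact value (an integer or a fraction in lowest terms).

t_(k+1)/t_k = (k + 4)/(k + 6).
So A=k + 4 and B=k + 6, with C=1.
Need (k + 4)·f(k+1) − (k + 5)·f(k) = 1.
d = 1 from the (1,1,0) case.
Coefficient equations give f(k) = k/4.
Get s_k = R·t_k = 5*k/(4*(k + 4)) with R(k) = B(k−1)f(k)/C(k) = k*(k + 5)/4.
Check: Δs_k = 5/(k**2 + 9*k + 20). ✓
Telescoping: Σ = s_(7) − s_(1) = 35/44 − (1/4) = 6/11.

Σ = 6/11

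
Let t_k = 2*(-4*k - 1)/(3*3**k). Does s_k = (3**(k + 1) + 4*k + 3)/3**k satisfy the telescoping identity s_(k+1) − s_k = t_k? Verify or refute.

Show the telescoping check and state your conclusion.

s_(k+1) = (9*3**k + 4*k + 7)/(3*3**k)
s_(k+1) − s_k = 2*(-4*k - 1)/(3*3**k)
(s_(k+1) − s_k) − t_k = 0

Valid: the claim telescopes to t_k.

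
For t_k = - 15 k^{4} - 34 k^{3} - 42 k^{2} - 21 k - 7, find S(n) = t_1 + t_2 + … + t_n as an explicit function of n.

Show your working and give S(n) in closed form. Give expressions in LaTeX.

S(n) = n \left(- 3 n^{4} - 16 n^{3} - 36 n^{2} - 40 n - 24\right)

Step 1: r(k) = (15*k**4 + 94*k**3 + 234*k**2 + 267*k + 119)/(15*k**4 + 34*k**3 + 42*k**2 + 21*k + 7).
A = 1, B = 1, C = k**4 + 34*k**3/15 + 14*k**2/5 + 7*k/5 + 7/15.
Need (1)·f(k+1) − (1)·f(k) = k**4 + 34*k**3/15 + 14*k**2/5 + 7*k/5 + 7/15.
Bound: deg f ≤ 5.
Solving with deg f ≤ 5: f(k) = k*(3*k**4 + k**3 + 2*k**2 - 2*k + 3)/15.
So s_k = (B(k−1)f/C)·t_k = (k*(3*k**4 + k**3 + 2*k**2 - 2*k + 3)/(15*k**4 + 34*k**3 + 42*k**2 + 21*k + 7))·t_k = k*(-3*k**4 - k**3 - 2*k**2 + 2*k - 3).
Check: Δs_k = -15*k**4 - 34*k**3 - 42*k**2 - 21*k - 7. ✓
Σ_(k=1)^n t_k = s_(n+1) − s_(1) = (-3*n**5 - 16*n**4 - 36*n**3 - 40*n**2 - 24*n - 7) − (-7), i.e. n*(-3*n**4 - 16*n**3 - 36*n**2 - 40*n - 24).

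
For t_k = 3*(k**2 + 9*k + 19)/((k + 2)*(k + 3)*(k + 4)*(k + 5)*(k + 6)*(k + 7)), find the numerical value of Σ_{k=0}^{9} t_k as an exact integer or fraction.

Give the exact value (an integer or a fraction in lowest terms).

Σ = 55/2688

t_(k+1)/t_k = (k + 2)*(9*k + (k + 1)**2 + 28)/((k + 8)*(k**2 + 9*k + 19)).
A = k + 2, B = k + 8, C = k**2 + 9*k + 19.
Set up (k + 2)·f(k+1) − (k + 7)·f(k) − (k**2 + 9*k + 19) = 0.
deg f ≤ 5 (via 1,1,2).
A polynomial solution: f(k) = k*(k + 3)*(k + 5)*(k**2 + 12*k + 44)/144.
Then R = B(k−1)f/C = k*(k + 3)*(k + 5)*(k + 7)*(k**2 + 12*k + 44)/(144*(k**2 + 9*k + 19)), so s_k = R(k)·t_k = k*(k**2 + 12*k + 44)/(48*(k**3 + 12*k**2 + 44*k + 48)).
Check: Δs_k = 3*(k**2 + 9*k + 19)/(k**6 + 27*k**5 + 295*k**4 + 1665*k**3 + 5104*k**2 + 8028*k + 5040). ✓
Evaluate s at k=10 and k=0: 55/2688 and 0; difference 55/2688.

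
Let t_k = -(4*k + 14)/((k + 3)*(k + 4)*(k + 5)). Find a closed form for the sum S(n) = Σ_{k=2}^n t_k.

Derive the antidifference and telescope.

Compute t_(k+1)/t_k: get (k + 3)*(2*k + 9)/((k + 6)*(2*k + 7)).
A = k + 3, B = k + 6, C = k + 7/2.
Key eq: (k + 3)·f(k+1) = (k + 5)·f(k) + (k + 7/2).
deg f ≤ 2 (via 1,1,1).
Match coefficients ⇒ f(k) = k*(13*k + 43)/48.
Get s_k = R·t_k = -k*(13*k + 43)/(12*(k + 3)*(k + 4)) with R(k) = B(k−1)f(k)/C(k) = k*(k + 5)*(13*k + 43)/(24*(2*k + 7)).
Δs = 2*(-2*k - 7)/(k**3 + 12*k**2 + 47*k + 60), as required.
s_(n+1) = (-13*n**2 - 69*n - 56)/(12*(n**2 + 9*n + 20)) and s_(2) = -23/60, so S(n) = (-7*n**2 - 23*n + 30)/(10*(n**2 + 9*n + 20)).

S(n) = (-7*n**2 - 23*n + 30)/(10*(n**2 + 9*n + 20))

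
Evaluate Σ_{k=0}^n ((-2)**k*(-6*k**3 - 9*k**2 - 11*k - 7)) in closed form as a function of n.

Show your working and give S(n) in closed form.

The ratio is 2*(-6*k**3 - 27*k**2 - 47*k - 33)/(6*k**3 + 9*k**2 + 11*k + 7).
Gosper form: A/B · C(k+1)/C(k) with A=-2, B=1, C=k**3 + 3*k**2/2 + 11*k/6 + 7/6.
Solve (-2)·f(k+1) − (1)·f(k) = k**3 + 3*k**2/2 + 11*k/6 + 7/6.
From deg A=0, deg B=0, deg C=3: d=3.
Coefficient equations give f(k) = -(2*k + 1)*(k**2 - k + 1)/6.
R(k) = B(k−1)·f(k)/C(k) = -(2*k + 1)*(k**2 - k + 1)/(6*k**3 + 9*k**2 + 11*k + 7); s_k = R·t_k = (-2)**k*(2*k**3 - k**2 + k + 1).
Check: Δs_k = (-2)**k*(-6*k**3 - 9*k**2 - 11*k - 7). ✓
Telescope: S(n) = s_(n+1) − s_(0) = (-2)**(n + 1)*(2*n**3 + 5*n**2 + 5*n + 3) − (1) = -4*(-2)**n*n**3 - 10*(-2)**n*n**2 - 10*(-2)**n*n - 6*(-2)**n - 1.

S(n) = -4*(-2)**n*n**3 - 10*(-2)**n*n**2 - 10*(-2)**n*n - 6*(-2)**n - 1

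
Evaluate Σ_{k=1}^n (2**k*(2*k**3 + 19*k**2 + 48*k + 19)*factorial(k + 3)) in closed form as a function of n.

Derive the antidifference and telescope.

Compute t_(k+1)/t_k: get 2*(2*k**4 + 33*k**3 + 192*k**2 + 456*k + 352)/(2*k**3 + 19*k**2 + 48*k + 19).
Normal form (A,B,C) = (2*k + 8, 1, k**3 + 19*k**2/2 + 24*k + 19/2).
Set up (2*k + 8)·f(k+1) − (1)·f(k) − (k**3 + 19*k**2/2 + 24*k + 19/2) = 0.
d = 2 from the (1,0,3) case.
Coefficient equations give f(k) = (k**2 + 4*k - 3)/2.
So s_k = (B(k−1)f/C)·t_k = ((k**2 + 4*k - 3)/(2*k**3 + 19*k**2 + 48*k + 19))·t_k = 2**k*(k**2 + 4*k - 3)*factorial(k + 3).
s_(k+1) − s_k = 2**k*(2*k**3 + 19*k**2 + 48*k + 19)*factorial(k + 3) = t_k.
Evaluate: s_(n+1) = 2**(n + 1)*(n**2 + 6*n + 2)*factorial(n + 4); subtract s_(1) = 96 ⇒ S(n) = 2*2**n*n**2*factorial(n + 4) + 12*2**n*n*factorial(n + 4) + 4*2**n*factorial(n + 4) - 96.

S(n) = 2*2**n*n**2*factorial(n + 4) + 12*2**n*n*factorial(n + 4) + 4*2**n*factorial(n + 4) - 96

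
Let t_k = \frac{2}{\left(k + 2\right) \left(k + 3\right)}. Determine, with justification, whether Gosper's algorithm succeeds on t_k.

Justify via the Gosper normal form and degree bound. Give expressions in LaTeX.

Ratio r(k) = (k + 2)/(k + 4).
Normal form (A,B,C) = (k + 2, k + 4, 1).
Key eq: (k + 2)·f(k+1) = (k + 3)·f(k) + (1).
Degrees (1,1,0) ⇒ d ≤ 1.
Solving with deg f ≤ 1: f(k) = k/2.
So s_k = (B(k−1)f/C)·t_k = (k*(k + 3)/2)·t_k = k/(k + 2).
s_(k+1) − s_k = 2/(k**2 + 5*k + 6) = t_k.

Yes. s_k = \frac{k}{k + 2}.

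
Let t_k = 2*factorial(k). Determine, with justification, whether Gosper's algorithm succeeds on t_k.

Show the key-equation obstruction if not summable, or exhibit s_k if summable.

Compute t_(k+1)/t_k: get k + 1.
Take A(k)=k + 1, B(k)=1, C(k)=1.
Set up (k + 1)·f(k+1) − (1)·f(k) − (1) = 0.
deg f ≤ -1 (via 1,0,0).
Negative degree bound (-1): no f exists, t_k not Gosper-summable.

No — t_k has no hypergeometric antidifference.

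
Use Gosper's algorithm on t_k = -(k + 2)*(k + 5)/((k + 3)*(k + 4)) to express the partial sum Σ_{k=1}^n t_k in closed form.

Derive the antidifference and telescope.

Step 1: r(k) = (k + 3)**2*(k + 6)/((k + 2)*(k + 5)**2).
So A=k + 3 and B=k + 5, with C=k**2 + 7*k + 10.
Solve (k + 3)·f(k+1) − (k + 4)·f(k) = k**2 + 7*k + 10.
deg f ≤ 2 (via 1,1,2).
Solve for f: f(k) = k*(3*k + 7)/3 (degree 2 ≤ 2).
Get s_k = R·t_k = k*(-3*k - 7)/(3*(k + 3)) with R(k) = B(k−1)f(k)/C(k) = k*(k + 4)*(3*k + 7)/(3*(k + 2)*(k + 5)).
Verify: (-k**2 - 7*k - 10)/(k**2 + 7*k + 12) matches t_k.
Σ_(k=1)^n t_k = s_(n+1) − s_(1) = ((-3*n**2 - 13*n - 10)/(3*(n + 4))) − (-5/6), i.e. n*(-2*n - 7)/(2*(n + 4)).

S(n) = n*(-2*n - 7)/(2*(n + 4))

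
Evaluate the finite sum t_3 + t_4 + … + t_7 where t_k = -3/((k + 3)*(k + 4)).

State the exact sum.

Σ = -5/22

The ratio is (k + 3)/(k + 5).
A = k + 3, B = k + 5, C = 1.
Key eq: (k + 3)·f(k+1) = (k + 4)·f(k) + (1).
Degrees (1,1,0) ⇒ d ≤ 1.
Solve for f: f(k) = k/3 (degree 1 ≤ 1).
So s_k = (B(k−1)f/C)·t_k = (k*(k + 4)/3)·t_k = -k/(k + 3).
Check: Δs_k = -3/(k**2 + 7*k + 12). ✓
Sum = s_(8) − s_(3); s_(8) = -8/11, s_(3) = -1/2 ⇒ -5/22.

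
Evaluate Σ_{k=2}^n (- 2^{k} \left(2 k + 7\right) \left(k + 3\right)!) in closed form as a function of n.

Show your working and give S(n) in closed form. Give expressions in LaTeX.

S(n) = - 2 \cdot 2^{n} \left(n + 4\right)! + 480

t_(k+1)/t_k = 2*(k + 4)*(2*k + 9)/(2*k + 7).
A = 2*k + 8, B = 1, C = k + 7/2.
Need (2*k + 8)·f(k+1) − (1)·f(k) = k + 7/2.
From deg A=1, deg B=0, deg C=1: d=0.
A polynomial solution: f(k) = 1/2.
R(k) = B(k−1)·f(k)/C(k) = 1/(2*k + 7); s_k = R·t_k = -2**k*factorial(k + 3).
s_(k+1) − s_k = -2**k*(2*k + 7)*factorial(k + 3) = t_k.
Telescope: S(n) = s_(n+1) − s_(2) = -2**(n + 1)*factorial(n + 4) − (-480) = -2*2**n*factorial(n + 4) + 480.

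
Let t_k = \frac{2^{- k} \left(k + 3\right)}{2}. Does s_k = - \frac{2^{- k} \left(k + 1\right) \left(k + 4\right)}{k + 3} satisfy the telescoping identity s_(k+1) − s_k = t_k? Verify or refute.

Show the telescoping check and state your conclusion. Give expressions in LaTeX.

s_(k+1) = -(k + 2)*(k + 5)/(2*2**k*(k + 4))
s_(k+1) − s_k = (k**3 + 8*k**2 + 17*k + 2)/(2*2**k*(k**2 + 7*k + 12))
(s_(k+1) − s_k) − t_k = (-k**2 - 8*k - 17)/(2**k*(k**2 + 7*k + 12))

Invalid: residual \frac{2^{- k} \left(- k^{2} - 8 k - 17\right)}{k^{2} + 7 k + 12} ≠ 0.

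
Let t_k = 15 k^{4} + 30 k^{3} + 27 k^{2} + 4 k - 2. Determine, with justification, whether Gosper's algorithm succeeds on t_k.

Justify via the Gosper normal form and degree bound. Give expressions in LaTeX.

t_(k+1)/t_k = (15*k**4 + 90*k**3 + 207*k**2 + 208*k + 74)/(15*k**4 + 30*k**3 + 27*k**2 + 4*k - 2).
A = 1, B = 1, C = k**4 + 2*k**3 + 9*k**2/5 + 4*k/15 - 2/15.
Need (1)·f(k+1) − (1)·f(k) = k**4 + 2*k**3 + 9*k**2/5 + 4*k/15 - 2/15.
Degrees (0,0,4) ⇒ d ≤ 5.
Match coefficients ⇒ f(k) = k**2*(3*k**3 - k - 4)/15.
Get s_k = R·t_k = k**2*(3*k**3 - k - 4) with R(k) = B(k−1)f(k)/C(k) = k**2*(3*k**3 - k - 4)/(15*k**4 + 30*k**3 + 27*k**2 + 4*k - 2).
s_(k+1) − s_k = 15*k**4 + 30*k**3 + 27*k**2 + 4*k - 2 = t_k.

Yes. s_k = k^{2} \left(3 k^{3} - k - 4\right).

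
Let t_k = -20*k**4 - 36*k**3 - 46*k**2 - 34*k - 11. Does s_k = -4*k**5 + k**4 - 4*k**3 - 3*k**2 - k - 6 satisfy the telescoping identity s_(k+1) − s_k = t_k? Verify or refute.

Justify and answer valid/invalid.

s_(k+1) = -4*k**5 - 19*k**4 - 40*k**3 - 49*k**2 - 35*k - 17
s_(k+1) − s_k = -20*k**4 - 36*k**3 - 46*k**2 - 34*k - 11
(s_(k+1) − s_k) − t_k = 0

Valid: the claim telescopes to t_k.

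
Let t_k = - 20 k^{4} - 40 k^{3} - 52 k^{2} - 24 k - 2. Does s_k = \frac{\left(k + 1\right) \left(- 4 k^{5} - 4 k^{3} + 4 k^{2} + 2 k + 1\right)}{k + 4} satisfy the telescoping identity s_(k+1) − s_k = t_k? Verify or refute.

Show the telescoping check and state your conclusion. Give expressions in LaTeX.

s_(k+1) = (k + 2)*(2*k - 4*(k + 1)**5 - 4*(k + 1)**3 + 4*(k + 1)**2 + 3)/(k + 5)
s_(k+1) − s_k = (-20*k**6 - 172*k**5 - 452*k**4 - 668*k**3 - 550*k**2 - 198*k - 13)/(k**2 + 9*k + 20)
(s_(k+1) − s_k) − t_k = 3*(16*k**5 + 120*k**4 + 208*k**3 + 236*k**2 + 100*k + 9)/(k**2 + 9*k + 20)

Invalid: residual \frac{3 \left(16 k^{5} + 120 k^{4} + 208 k^{3} + 236 k^{2} + 100 k + 9\right)}{k^{2} + 9 k + 20} ≠ 0.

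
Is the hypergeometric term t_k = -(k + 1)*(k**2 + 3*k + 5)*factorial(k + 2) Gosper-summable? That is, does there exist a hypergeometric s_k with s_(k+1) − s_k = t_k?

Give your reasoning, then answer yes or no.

Ratio r(k) = (k + 2)*(k + 3)*(3*k + (k + 1)**2 + 8)/((k + 1)*(k**2 + 3*k + 5)).
Factor: A=k + 3; B=1; C=k**3 + 4*k**2 + 8*k + 5.
Need (k + 3)·f(k+1) − (1)·f(k) = k**3 + 4*k**2 + 8*k + 5.
Degrees (1,0,3) ⇒ d ≤ 2.
Match coefficients ⇒ f(k) = k**2 + 1.
R(k) = B(k−1)·f(k)/C(k) = (k**2 + 1)/((k + 1)*(k**2 + 3*k + 5)); s_k = R·t_k = -(k**2 + 1)*factorial(k + 2).
Verify: -(k + 1)*(k**2 + 3*k + 5)*factorial(k + 2) matches t_k.

Yes. s_k = -(k**2 + 1)*factorial(k + 2).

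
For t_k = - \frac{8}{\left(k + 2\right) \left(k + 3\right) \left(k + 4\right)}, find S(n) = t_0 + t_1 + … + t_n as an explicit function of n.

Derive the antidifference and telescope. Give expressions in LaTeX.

r(k) = (k + 2)/(k + 5) after simplifying.
Take A(k)=k + 2, B(k)=k + 5, C(k)=1.
Set up (k + 2)·f(k+1) − (k + 4)·f(k) − (1) = 0.
d = 2 from the (1,1,0) case.
Solve for f: f(k) = k*(k + 5)/12 (degree 2 ≤ 2).
Get s_k = R·t_k = 2*k*(-k - 5)/(3*(k + 2)*(k + 3)) with R(k) = B(k−1)f(k)/C(k) = k*(k + 4)*(k + 5)/12.
Check: Δs_k = -8/(k**3 + 9*k**2 + 26*k + 24). ✓
s_(n+1) = 2*(-n**2 - 7*n - 6)/(3*(n**2 + 7*n + 12)) and s_(0) = 0, so S(n) = 2*(-n**2 - 7*n - 6)/(3*(n**2 + 7*n + 12)).

S(n) = \frac{2 \left(- n^{2} - 7 n - 6\right)}{3 \left(n^{2} + 7 n + 12\right)}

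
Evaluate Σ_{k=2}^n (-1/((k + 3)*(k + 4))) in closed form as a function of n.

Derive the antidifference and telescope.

S(n) = (1 - n)/(5*(n + 4))

Step 1: r(k) = (k + 3)/(k + 5).
Factor: A=k + 3; B=k + 5; C=1.
Need (k + 3)·f(k+1) − (k + 4)·f(k) = 1.
d = 1 from the (1,1,0) case.
Coefficient equations give f(k) = k/3.
R(k) = B(k−1)·f(k)/C(k) = k*(k + 4)/3; s_k = R·t_k = -k/(3*k + 9).
Δs = -1/(k**2 + 7*k + 12), as required.
Evaluate: s_(n+1) = (-n - 1)/(3*(n + 4)); subtract s_(2) = -2/15 ⇒ S(n) = (1 - n)/(5*(n + 4)).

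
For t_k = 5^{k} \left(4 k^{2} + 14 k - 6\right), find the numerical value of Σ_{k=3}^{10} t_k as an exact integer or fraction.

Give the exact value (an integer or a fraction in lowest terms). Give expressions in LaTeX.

r(k) = 5*(2*k**2 + 11*k + 6)/(2*k**2 + 7*k - 3) after simplifying.
Normal form (A,B,C) = (5, 1, k**2 + 7*k/2 - 3/2).
Solve (5)·f(k+1) − (1)·f(k) = k**2 + 7*k/2 - 3/2.
deg f ≤ 2 (via 0,0,2).
Coefficient equations give f(k) = (k**2 + k - 4)/4.
Get s_k = R·t_k = 5**k*(k**2 + k - 4) with R(k) = B(k−1)f(k)/C(k) = (k**2 + k - 4)/(2*(2*k**2 + 7*k - 3)).
Verify: 5**k*(4*k**2 + 14*k - 6) matches t_k.
Sum = s_(11) − s_(3); s_(11) = 6250000000, s_(3) = 1000 ⇒ 6249999000.

Σ = 6249999000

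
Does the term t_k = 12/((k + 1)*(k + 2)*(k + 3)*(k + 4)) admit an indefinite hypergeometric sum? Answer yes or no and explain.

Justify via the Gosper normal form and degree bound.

t_(k+1)/t_k = (k + 1)/(k + 5).
A = k + 1, B = k + 5, C = 1.
Key eq: (k + 1)·f(k+1) = (k + 4)·f(k) + (1).
d = 3 from the (1,1,0) case.
Solve for f: f(k) = k*(k**2 + 6*k + 11)/18 (degree 3 ≤ 3).
R(k) = B(k−1)·f(k)/C(k) = k*(k + 4)*(k**2 + 6*k + 11)/18; s_k = R·t_k = 2*k*(k**2 + 6*k + 11)/(3*(k + 1)*(k + 2)*(k + 3)).
Verify: 12/(k**4 + 10*k**3 + 35*k**2 + 50*k + 24) matches t_k.

Yes. s_k = 2*k*(k**2 + 6*k + 11)/(3*(k + 1)*(k + 2)*(k + 3)).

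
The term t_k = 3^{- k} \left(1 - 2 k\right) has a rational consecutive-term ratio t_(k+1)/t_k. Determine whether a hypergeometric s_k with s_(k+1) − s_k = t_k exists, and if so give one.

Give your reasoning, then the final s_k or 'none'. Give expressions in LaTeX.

Step 1: r(k) = (2*k + 1)/(3*(2*k - 1)).
So A=1/3 and B=1, with C=k - 1/2.
Need (1/3)·f(k+1) − (1)·f(k) = k - 1/2.
d = 1 from the (0,0,1) case.
A polynomial solution: f(k) = -3*k/2.
Then R = B(k−1)f/C = -3*k/(2*k - 1), so s_k = R(k)·t_k = 3**(1 - k)*k.
Δs = (1 - 2*k)/3**k, as required.

s_k = 3^{1 - k} k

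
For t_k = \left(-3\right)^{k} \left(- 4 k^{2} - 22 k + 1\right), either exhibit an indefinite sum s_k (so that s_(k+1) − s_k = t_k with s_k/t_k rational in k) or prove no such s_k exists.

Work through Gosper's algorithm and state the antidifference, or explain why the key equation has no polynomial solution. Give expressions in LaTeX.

Step 1: r(k) = 3*(-4*k**2 - 30*k - 25)/(4*k**2 + 22*k - 1).
A = -3, B = 1, C = k**2 + 11*k/2 - 1/4.
Need (-3)·f(k+1) − (1)·f(k) = k**2 + 11*k/2 - 1/4.
From deg A=0, deg B=0, deg C=2: d=2.
Match coefficients ⇒ f(k) = -(k**2 + 4*k - 4)/4.
Certificate R = B(k−1)f/C = -(k**2 + 4*k - 4)/(4*k**2 + 22*k - 1) gives s_k = (-3)**k*(k**2 + 4*k - 4).
s_(k+1) − s_k = (-3)**k*(-4*k**2 - 22*k + 1) = t_k.

s_k = \left(-3\right)^{k} \left(k^{2} + 4 k - 4\right)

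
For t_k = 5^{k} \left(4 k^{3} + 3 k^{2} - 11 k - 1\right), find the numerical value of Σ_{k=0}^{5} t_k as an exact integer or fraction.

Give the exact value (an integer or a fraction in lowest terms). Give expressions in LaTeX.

Σ = 1796874

Compute t_(k+1)/t_k: get 5*(4*k**3 + 15*k**2 + 7*k - 5)/(4*k**3 + 3*k**2 - 11*k - 1).
Take A(k)=5, B(k)=1, C(k)=k**3 + 3*k**2/4 - 11*k/4 - 1/4.
Set up (5)·f(k+1) − (1)·f(k) − (k**3 + 3*k**2/4 - 11*k/4 - 1/4) = 0.
Bound: deg f ≤ 3.
A polynomial solution: f(k) = (k - 1)*(k**2 - 2*k - 1)/4.
So s_k = (B(k−1)f/C)·t_k = ((k - 1)*(k**2 - 2*k - 1)/(4*k**3 + 3*k**2 - 11*k - 1))·t_k = 5**k*(k**3 - 3*k**2 + k + 1).
Check: Δs_k = 5**k*(4*k**3 + 3*k**2 - 11*k - 1). ✓
Telescoping: Σ = s_(6) − s_(0) = 1796875 − (1) = 1796874.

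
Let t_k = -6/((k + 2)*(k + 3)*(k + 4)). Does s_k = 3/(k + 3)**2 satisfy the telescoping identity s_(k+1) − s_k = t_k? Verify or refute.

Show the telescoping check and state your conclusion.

Invalid: residual 3*(3*k + 10)/(k**5 + 16*k**4 + 101*k**3 + 314*k**2 + 480*k + 288) ≠ 0.

s_(k+1) = 3/(k + 4)**2
s_(k+1) − s_k = 3/(k + 4)**2 - 3/(k + 3)**2
(s_(k+1) − s_k) − t_k = 3*(3*k + 10)/(k**5 + 16*k**4 + 101*k**3 + 314*k**2 + 480*k + 288)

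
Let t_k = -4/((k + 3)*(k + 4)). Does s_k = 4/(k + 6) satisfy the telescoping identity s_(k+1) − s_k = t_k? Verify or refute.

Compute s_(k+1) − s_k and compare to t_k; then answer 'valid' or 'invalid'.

Invalid: residual 24*(k + 5)/(k**4 + 20*k**3 + 145*k**2 + 450*k + 504) ≠ 0.

s_(k+1) = 4/(k + 7)
s_(k+1) − s_k = -4/((k + 6)*(k + 7))
(s_(k+1) − s_k) − t_k = 24*(k + 5)/(k**4 + 20*k**3 + 145*k**2 + 450*k + 504)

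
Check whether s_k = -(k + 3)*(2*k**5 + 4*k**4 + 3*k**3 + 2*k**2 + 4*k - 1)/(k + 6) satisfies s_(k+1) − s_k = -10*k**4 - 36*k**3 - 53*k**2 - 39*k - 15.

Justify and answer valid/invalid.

s_(k+1) = (-2*k**6 - 22*k**5 - 95*k**4 - 211*k**3 - 263*k**2 - 186*k - 56)/(k + 7)
s_(k+1) − s_k = (-10*k**6 - 142*k**5 - 665*k**4 - 1442*k**3 - 1683*k**2 - 1098*k - 357)/(k**2 + 13*k + 42)
(s_(k+1) − s_k) − t_k = 3*(8*k**5 + 92*k**4 + 266*k**3 + 355*k**2 + 245*k + 91)/(k**2 + 13*k + 42)

Invalid: residual 3*(8*k**5 + 92*k**4 + 266*k**3 + 355*k**2 + 245*k + 91)/(k**2 + 13*k + 42) ≠ 0.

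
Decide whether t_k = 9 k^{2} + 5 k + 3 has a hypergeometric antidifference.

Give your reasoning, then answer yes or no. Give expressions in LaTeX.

Ratio r(k) = (9*k**2 + 23*k + 17)/(9*k**2 + 5*k + 3).
A = 1, B = 1, C = k**2 + 5*k/9 + 1/3.
Solve (1)·f(k+1) − (1)·f(k) = k**2 + 5*k/9 + 1/3.
d = 3 from the (0,0,2) case.
A polynomial solution: f(k) = k*(3*k**2 - 2*k + 2)/9.
So s_k = (B(k−1)f/C)·t_k = (k*(3*k**2 - 2*k + 2)/(9*k**2 + 5*k + 3))·t_k = k*(3*k**2 - 2*k + 2).
Δs = 9*k**2 + 5*k + 3, as required.

Yes. s_k = k \left(3 k^{2} - 2 k + 2\right).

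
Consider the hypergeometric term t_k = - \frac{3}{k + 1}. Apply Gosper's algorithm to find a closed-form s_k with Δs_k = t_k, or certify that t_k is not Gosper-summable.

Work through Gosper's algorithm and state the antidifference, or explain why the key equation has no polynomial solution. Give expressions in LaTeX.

no hypergeometric antidifference exists

Compute t_(k+1)/t_k: get (k + 1)/(k + 2).
Factor: A=k + 1; B=k + 2; C=1.
Set up (k + 1)·f(k+1) − (k + 1)·f(k) − (1) = 0.
Degrees (1,1,0) ⇒ d ≤ 0.
Generic f = c0 gives residual -1; -1 = 0 cannot hold, so t_k is not Gosper-summable.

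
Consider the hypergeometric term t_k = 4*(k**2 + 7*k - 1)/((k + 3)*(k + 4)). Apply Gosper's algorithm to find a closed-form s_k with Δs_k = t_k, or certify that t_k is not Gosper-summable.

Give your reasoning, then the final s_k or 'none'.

s_k = 4*k*(3*k - 4)/(3*(k + 3))

Ratio r(k) = (k + 3)*(7*k + (k + 1)**2 + 6)/((k + 5)*(k**2 + 7*k - 1)).
Factor: A=k + 3; B=k + 5; C=k**2 + 7*k - 1.
Key eq: (k + 3)·f(k+1) = (k + 4)·f(k) + (k**2 + 7*k - 1).
Degrees (1,1,2) ⇒ d ≤ 2.
Solving with deg f ≤ 2: f(k) = k*(3*k - 4)/3.
Then R = B(k−1)f/C = k*(k + 4)*(3*k - 4)/(3*(k**2 + 7*k - 1)), so s_k = R(k)·t_k = 4*k*(3*k - 4)/(3*(k + 3)).
Check: Δs_k = 4*(k**2 + 7*k - 1)/(k**2 + 7*k + 12). ✓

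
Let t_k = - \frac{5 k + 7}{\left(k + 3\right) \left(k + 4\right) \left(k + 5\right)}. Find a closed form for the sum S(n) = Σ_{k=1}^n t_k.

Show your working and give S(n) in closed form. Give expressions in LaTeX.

S(n) = \frac{n \left(- 4 n - 11\right)}{5 \left(n^{2} + 9 n + 20\right)}

r(k) = (k + 3)*(5*k + 12)/((k + 6)*(5*k + 7)) after simplifying.
A = k + 3, B = k + 6, C = k + 7/5.
Key eq: (k + 3)·f(k+1) = (k + 5)·f(k) + (k + 7/5).
Degrees (1,1,1) ⇒ d ≤ 2.
Solve for f: f(k) = k*(11*k + 17)/60 (degree 2 ≤ 2).
So s_k = (B(k−1)f/C)·t_k = (k*(k + 5)*(11*k + 17)/(12*(5*k + 7)))·t_k = k*(-11*k - 17)/(12*(k + 3)*(k + 4)).
s_(k+1) − s_k = (-5*k - 7)/(k**3 + 12*k**2 + 47*k + 60) = t_k.
Telescope: S(n) = s_(n+1) − s_(1) = (-11*n**2 - 39*n - 28)/(12*(n**2 + 9*n + 20)) − (-7/60) = n*(-4*n - 11)/(5*(n**2 + 9*n + 20)).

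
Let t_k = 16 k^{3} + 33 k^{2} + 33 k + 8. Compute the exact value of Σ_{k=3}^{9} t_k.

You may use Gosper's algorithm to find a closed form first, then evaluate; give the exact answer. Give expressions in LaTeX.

Σ = 42938

r(k) = (16*k**3 + 81*k**2 + 147*k + 90)/(16*k**3 + 33*k**2 + 33*k + 8) after simplifying.
Gosper form: A/B · C(k+1)/C(k) with A=1, B=1, C=k**3 + 33*k**2/16 + 33*k/16 + 1/2.
Solve (1)·f(k+1) − (1)·f(k) = k**3 + 33*k**2/16 + 33*k/16 + 1/2.
From deg A=0, deg B=0, deg C=3: d=4.
Coefficient equations give f(k) = k*(4*k**3 + 3*k**2 + 4*k - 3)/16.
So s_k = (B(k−1)f/C)·t_k = (k*(4*k**3 + 3*k**2 + 4*k - 3)/(16*k**3 + 33*k**2 + 33*k + 8))·t_k = k*(4*k**3 + 3*k**2 + 4*k - 3).
Δs = 16*k**3 + 33*k**2 + 33*k + 8, as required.
Σ_(k=3)^(9) t_k = s_(10) − s_(3) = 43370 − (432) = 42938.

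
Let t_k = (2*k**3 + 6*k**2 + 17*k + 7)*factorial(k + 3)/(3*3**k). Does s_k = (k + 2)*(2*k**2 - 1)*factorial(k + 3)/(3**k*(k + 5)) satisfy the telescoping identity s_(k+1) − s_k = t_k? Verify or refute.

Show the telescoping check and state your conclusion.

s_(k+1) = (k + 3)*(2*k**2 + 4*k + 1)*factorial(k + 4)/(3*3**k*(k + 6))
s_(k+1) − s_k = (2*k**5 + 22*k**4 + 95*k**3 + 251*k**2 + 311*k + 96)*factorial(k + 3)/(3*3**k*(k + 5)*(k + 6))
(s_(k+1) − s_k) − t_k = -(2*k**4 + 16*k**3 + 41*k**2 + 92*k + 38)*factorial(k + 3)/(3**k*(k + 5)*(k + 6))

Invalid: residual -(2*k**4 + 16*k**3 + 41*k**2 + 92*k + 38)*factorial(k + 3)/(3**k*(k + 5)*(k + 6)) ≠ 0.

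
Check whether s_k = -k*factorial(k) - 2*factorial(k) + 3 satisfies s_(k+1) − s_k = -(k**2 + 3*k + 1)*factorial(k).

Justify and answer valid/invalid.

Valid: the claim telescopes to t_k.

s_(k+1) = -k**2*factorial(k) - 4*k*factorial(k) - 3*factorial(k) + 3
s_(k+1) − s_k = -(k**2 + 3*k + 1)*factorial(k)
(s_(k+1) − s_k) − t_k = 0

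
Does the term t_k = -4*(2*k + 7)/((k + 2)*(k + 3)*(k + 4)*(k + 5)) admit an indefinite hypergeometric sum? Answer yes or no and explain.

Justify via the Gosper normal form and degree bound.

Yes. s_k = k*(-k - 6)/(2*(k**2 + 6*k + 8)).

The ratio is (k + 2)*(2*k + 9)/((k + 6)*(2*k + 7)).
So A=k + 2 and B=k + 6, with C=k + 7/2.
Key eq: (k + 2)·f(k+1) = (k + 5)·f(k) + (k + 7/2).
Degrees (1,1,1) ⇒ d ≤ 3.
A polynomial solution: f(k) = k*(k + 3)*(k + 6)/16.
Get s_k = R·t_k = k*(-k - 6)/(2*(k**2 + 6*k + 8)) with R(k) = B(k−1)f(k)/C(k) = k*(k + 3)*(k + 5)*(k + 6)/(8*(2*k + 7)).
s_(k+1) − s_k = 4*(-2*k - 7)/(k**4 + 14*k**3 + 71*k**2 + 154*k + 120) = t_k.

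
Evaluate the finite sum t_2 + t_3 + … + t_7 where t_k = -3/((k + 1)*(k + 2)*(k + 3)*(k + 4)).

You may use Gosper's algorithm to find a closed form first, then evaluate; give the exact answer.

Σ = -31/1980

t_(k+1)/t_k = (k + 1)/(k + 5).
So A=k + 1 and B=k + 5, with C=1.
Need (k + 1)·f(k+1) − (k + 4)·f(k) = 1.
From deg A=1, deg B=1, deg C=0: d=3.
Coefficient equations give f(k) = k*(k**2 + 6*k + 11)/18.
Certificate R = B(k−1)f/C = k*(k + 4)*(k**2 + 6*k + 11)/18 gives s_k = k*(-k**2 - 6*k - 11)/(6*(k + 1)*(k + 2)*(k + 3)).
Check: Δs_k = -3/(k**4 + 10*k**3 + 35*k**2 + 50*k + 24). ✓
Evaluate s at k=8 and k=2: -82/495 and -3/20; difference -31/1980.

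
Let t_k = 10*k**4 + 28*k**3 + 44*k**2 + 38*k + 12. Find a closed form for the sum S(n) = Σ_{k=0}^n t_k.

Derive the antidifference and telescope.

The ratio is (5*k**4 + 34*k**3 + 94*k**2 + 125*k + 66)/(5*k**4 + 14*k**3 + 22*k**2 + 19*k + 6).
Normal form (A,B,C) = (1, 1, k**4 + 14*k**3/5 + 22*k**2/5 + 19*k/5 + 6/5).
Solve (1)·f(k+1) − (1)·f(k) = k**4 + 14*k**3/5 + 22*k**2/5 + 19*k/5 + 6/5.
Degrees (0,0,4) ⇒ d ≤ 5.
A polynomial solution: f(k) = k**2*(k + 1)*(k**2 + 2)/5.
So s_k = (B(k−1)f/C)·t_k = (k**2*(k**2 + 2)/(5*k**3 + 9*k**2 + 13*k + 6))·t_k = 2*k**2*(k**3 + k**2 + 2*k + 2).
Δs = 10*k**4 + 28*k**3 + 44*k**2 + 38*k + 12, as required.
Σ_(k=0)^n t_k = s_(n+1) − s_(0) = (2*n**5 + 12*n**4 + 32*n**3 + 48*n**2 + 38*n + 12) − (0), i.e. 2*n**5 + 12*n**4 + 32*n**3 + 48*n**2 + 38*n + 12.

S(n) = 2*n**5 + 12*n**4 + 32*n**3 + 48*n**2 + 38*n + 12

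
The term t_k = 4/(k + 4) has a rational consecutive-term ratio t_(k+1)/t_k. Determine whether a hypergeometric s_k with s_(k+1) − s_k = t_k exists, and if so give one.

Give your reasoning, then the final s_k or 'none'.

The ratio is (k + 4)/(k + 5).
Factor: A=k + 4; B=k + 5; C=1.
f must satisfy (k + 4)·f(k+1) − (k + 4)·f(k) = 1.
From deg A=1, deg B=1, deg C=0: d=0.
Generic f = c0 gives residual -1; -1 = 0 cannot hold, so t_k is not Gosper-summable.

not Gosper-summable; s_k does not exist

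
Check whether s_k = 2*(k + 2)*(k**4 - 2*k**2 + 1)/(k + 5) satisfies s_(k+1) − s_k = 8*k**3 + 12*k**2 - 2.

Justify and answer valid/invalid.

Invalid: residual 6*(-3*k**4 - 26*k**3 - 32*k**2 + k + 6)/(k**2 + 11*k + 30) ≠ 0.

s_(k+1) = 2*(k + 3)*((k + 1)**4 - 2*(k + 1)**2 + 1)/(k + 6)
s_(k+1) − s_k = 2*(4*k**5 + 41*k**4 + 108*k**3 + 83*k**2 - 8*k - 12)/(k**2 + 11*k + 30)
(s_(k+1) − s_k) − t_k = 6*(-3*k**4 - 26*k**3 - 32*k**2 + k + 6)/(k**2 + 11*k + 30)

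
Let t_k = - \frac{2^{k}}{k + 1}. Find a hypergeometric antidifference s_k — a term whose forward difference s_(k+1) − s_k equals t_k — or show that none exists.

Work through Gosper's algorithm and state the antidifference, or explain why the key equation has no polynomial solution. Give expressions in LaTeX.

Ratio r(k) = 2*(k + 1)/(k + 2).
Factor: A=2*k + 2; B=k + 2; C=1.
Key eq: (2*k + 2)·f(k+1) = (k + 1)·f(k) + (1).
d = -1 from the (1,1,0) case.
d = -1 < 0 ⇒ no nonzero polynomial f; not summable.

no hypergeometric antidifference exists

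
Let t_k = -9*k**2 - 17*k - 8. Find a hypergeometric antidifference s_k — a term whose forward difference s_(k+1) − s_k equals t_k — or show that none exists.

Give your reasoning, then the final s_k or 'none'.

s_k = k*(-3*k**2 - 4*k - 1)

Compute t_(k+1)/t_k: get (9*k**2 + 35*k + 34)/(9*k**2 + 17*k + 8).
Normal form (A,B,C) = (1, 1, k**2 + 17*k/9 + 8/9).
Set up (1)·f(k+1) − (1)·f(k) − (k**2 + 17*k/9 + 8/9) = 0.
deg f ≤ 3 (via 0,0,2).
Solving with deg f ≤ 3: f(k) = k*(k + 1)*(3*k + 1)/9.
Get s_k = R·t_k = k*(-3*k**2 - 4*k - 1) with R(k) = B(k−1)f(k)/C(k) = k*(3*k + 1)/(9*k + 8).
Verify: -9*k**2 - 17*k - 8 matches t_k.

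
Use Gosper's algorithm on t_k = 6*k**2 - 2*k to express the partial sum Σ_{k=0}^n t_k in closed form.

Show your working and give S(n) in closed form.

S(n) = 2*n**2*(n + 1)

The ratio is (-k + 3*(k + 1)**2 - 1)/(k*(3*k - 1)).
Take A(k)=1, B(k)=1, C(k)=k**2 - k/3.
f must satisfy (1)·f(k+1) − (1)·f(k) = k**2 - k/3.
From deg A=0, deg B=0, deg C=2: d=3.
Solving with deg f ≤ 3: f(k) = k*(k - 1)**2/3.
So s_k = (B(k−1)f/C)·t_k = ((k - 1)**2/(3*k - 1))·t_k = 2*k*(k**2 - 2*k + 1).
Check: Δs_k = 2*k*(3*k - 1). ✓
Σ_(k=0)^n t_k = s_(n+1) − s_(0) = (2*n**2*(n + 1)) − (0), i.e. 2*n**2*(n + 1).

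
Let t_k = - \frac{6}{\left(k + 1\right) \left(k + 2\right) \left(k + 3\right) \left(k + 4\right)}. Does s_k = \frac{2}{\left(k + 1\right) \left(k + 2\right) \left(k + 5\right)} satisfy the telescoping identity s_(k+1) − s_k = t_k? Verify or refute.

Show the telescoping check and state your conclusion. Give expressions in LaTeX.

Invalid: residual \frac{4 \left(4 k + 19\right)}{k^{6} + 21 k^{5} + 175 k^{4} + 735 k^{3} + 1624 k^{2} + 1764 k + 720} ≠ 0.

s_(k+1) = 2/((k + 2)*(k + 3)*(k + 6))
s_(k+1) − s_k = 2*(-3*k - 13)/(k**5 + 17*k**4 + 107*k**3 + 307*k**2 + 396*k + 180)
(s_(k+1) − s_k) − t_k = 4*(4*k + 19)/(k**6 + 21*k**5 + 175*k**4 + 735*k**3 + 1624*k**2 + 1764*k + 720)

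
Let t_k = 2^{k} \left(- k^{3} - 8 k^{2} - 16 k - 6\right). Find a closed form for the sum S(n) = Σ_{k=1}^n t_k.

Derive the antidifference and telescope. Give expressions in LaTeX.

r(k) = 2*(k**3 + 11*k**2 + 35*k + 31)/(k**3 + 8*k**2 + 16*k + 6) after simplifying.
Normal form (A,B,C) = (2, 1, k**3 + 8*k**2 + 16*k + 6).
Set up (2)·f(k+1) − (1)·f(k) − (k**3 + 8*k**2 + 16*k + 6) = 0.
Bound: deg f ≤ 3.
Solving with deg f ≤ 3: f(k) = k**3 + 2*k**2 + 2*k - 4.
Certificate R = B(k−1)f/C = (k**3 + 2*k**2 + 2*k - 4)/(k**3 + 8*k**2 + 16*k + 6) gives s_k = 2**k*(-k**3 - 2*k**2 - 2*k + 4).
Check: Δs_k = 2**k*(-k**3 - 8*k**2 - 16*k - 6). ✓
Σ_(k=1)^n t_k = s_(n+1) − s_(1) = (2**(n + 1)*(-n**3 - 5*n**2 - 9*n - 1)) − (-2), i.e. -2*2**n*n**3 - 10*2**n*n**2 - 18*2**n*n - 2*2**n + 2.

S(n) = - 2 \cdot 2^{n} n^{3} - 10 \cdot 2^{n} n^{2} - 18 \cdot 2^{n} n - 2 \cdot 2^{n} + 2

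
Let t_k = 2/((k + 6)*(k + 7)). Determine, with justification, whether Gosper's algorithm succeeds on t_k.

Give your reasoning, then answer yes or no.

Ratio r(k) = (k + 6)/(k + 8).
Take A(k)=k + 6, B(k)=k + 8, C(k)=1.
Set up (k + 6)·f(k+1) − (k + 7)·f(k) − (1) = 0.
Bound: deg f ≤ 1.
Solving with deg f ≤ 1: f(k) = k/6.
So s_k = (B(k−1)f/C)·t_k = (k*(k + 7)/6)·t_k = k/(3*(k + 6)).
s_(k+1) − s_k = 2/(k**2 + 13*k + 42) = t_k.

Yes. s_k = k/(3*(k + 6)).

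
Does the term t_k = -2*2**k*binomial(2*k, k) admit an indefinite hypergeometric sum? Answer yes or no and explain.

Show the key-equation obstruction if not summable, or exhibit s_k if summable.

No. Not Gosper-summable.

r(k) = 4*(2*k + 1)/(k + 1) after simplifying.
Take A(k)=8*k + 4, B(k)=k + 1, C(k)=1.
Solve (8*k + 4)·f(k+1) − (k)·f(k) = 1.
deg f ≤ -1 (via 1,1,0).
Negative degree bound (-1): no f exists, t_k not Gosper-summable.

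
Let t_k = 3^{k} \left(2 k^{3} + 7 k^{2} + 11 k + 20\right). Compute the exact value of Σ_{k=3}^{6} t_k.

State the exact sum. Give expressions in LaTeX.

r(k) = 3*(2*k**3 + 13*k**2 + 31*k + 40)/(2*k**3 + 7*k**2 + 11*k + 20) after simplifying.
Take A(k)=3, B(k)=1, C(k)=k**3 + 7*k**2/2 + 11*k/2 + 10.
Need (3)·f(k+1) − (1)·f(k) = k**3 + 7*k**2/2 + 11*k/2 + 10.
Bound: deg f ≤ 3.
Match coefficients ⇒ f(k) = (k**3 - k**2 + 4*k + 4)/2.
Then R = B(k−1)f/C = (k**3 - k**2 + 4*k + 4)/(2*k**3 + 7*k**2 + 11*k + 20), so s_k = R(k)·t_k = 3**k*(k**3 - k**2 + 4*k + 4).
Δs = 3**k*(2*k**3 + 7*k**2 + 11*k + 20), as required.
Sum = s_(7) − s_(3); s_(7) = 712962, s_(3) = 918 ⇒ 712044.

Σ = 712044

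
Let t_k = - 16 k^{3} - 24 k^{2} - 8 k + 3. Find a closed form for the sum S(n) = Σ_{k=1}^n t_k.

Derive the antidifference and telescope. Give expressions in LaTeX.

S(n) = n \left(- 4 n^{3} - 16 n^{2} - 20 n - 5\right)

t_(k+1)/t_k = (16*k**3 + 72*k**2 + 104*k + 45)/(16*k**3 + 24*k**2 + 8*k - 3).
So A=1 and B=1, with C=k**3 + 3*k**2/2 + k/2 - 3/16.
Set up (1)·f(k+1) − (1)·f(k) − (k**3 + 3*k**2/2 + k/2 - 3/16) = 0.
Degrees (0,0,3) ⇒ d ≤ 4.
A polynomial solution: f(k) = k*(4*k**3 - 4*k - 3)/16.
So s_k = (B(k−1)f/C)·t_k = (k*(4*k**3 - 4*k - 3)/(16*k**3 + 24*k**2 + 8*k - 3))·t_k = k*(-4*k**3 + 4*k + 3).
Δs = -16*k**3 - 24*k**2 - 8*k + 3, as required.
Σ_(k=1)^n t_k = s_(n+1) − s_(1) = (-4*n**4 - 16*n**3 - 20*n**2 - 5*n + 3) − (3), i.e. n*(-4*n**3 - 16*n**2 - 20*n - 5).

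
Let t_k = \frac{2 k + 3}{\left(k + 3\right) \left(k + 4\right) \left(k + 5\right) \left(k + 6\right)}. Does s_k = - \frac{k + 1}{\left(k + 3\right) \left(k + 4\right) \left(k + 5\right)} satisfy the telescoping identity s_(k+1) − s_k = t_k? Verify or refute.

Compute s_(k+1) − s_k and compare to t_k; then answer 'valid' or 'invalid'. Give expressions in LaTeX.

s_(k+1) = (-k - 2)/((k + 4)*(k + 5)*(k + 6))
s_(k+1) − s_k = 2*k/(k**4 + 18*k**3 + 119*k**2 + 342*k + 360)
(s_(k+1) − s_k) − t_k = -3/(k**4 + 18*k**3 + 119*k**2 + 342*k + 360)

Invalid: residual - \frac{3}{k^{4} + 18 k^{3} + 119 k^{2} + 342 k + 360} ≠ 0.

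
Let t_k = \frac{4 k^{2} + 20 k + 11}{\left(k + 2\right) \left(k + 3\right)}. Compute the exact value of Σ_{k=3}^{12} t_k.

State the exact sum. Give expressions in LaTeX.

Σ = 574/15

The ratio is (k + 2)*(20*k + 4*(k + 1)**2 + 31)/((k + 4)*(4*k**2 + 20*k + 11)).
Factor: A=k + 2; B=k + 4; C=k**2 + 5*k + 11/4.
Need (k + 2)·f(k+1) − (k + 3)·f(k) = k**2 + 5*k + 11/4.
Bound: deg f ≤ 2.
A polynomial solution: f(k) = k*(8*k + 3)/8.
So s_k = (B(k−1)f/C)·t_k = (k*(k + 3)*(8*k + 3)/(2*(4*k**2 + 20*k + 11)))·t_k = k*(8*k + 3)/(2*(k + 2)).
Δs = (4*k**2 + 20*k + 11)/(k**2 + 5*k + 6), as required.
Telescoping: Σ = s_(13) − s_(3) = 1391/30 − (81/10) = 574/15.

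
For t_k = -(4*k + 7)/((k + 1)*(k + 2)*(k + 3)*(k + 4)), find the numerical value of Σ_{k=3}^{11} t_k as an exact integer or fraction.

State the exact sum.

r(k) = (k + 1)*(4*k + 11)/((k + 5)*(4*k + 7)) after simplifying.
A = k + 1, B = k + 5, C = k + 7/4.
Need (k + 1)·f(k+1) − (k + 4)·f(k) = k + 7/4.
Bound: deg f ≤ 3.
Coefficient equations give f(k) = k*(k**2 + 6*k + 7)/8.
R(k) = B(k−1)·f(k)/C(k) = k*(k + 4)*(k**2 + 6*k + 7)/(2*(4*k + 7)); s_k = R·t_k = k*(-k**2 - 6*k - 7)/(2*(k + 1)*(k + 2)*(k + 3)).
Check: Δs_k = (-4*k - 7)/(k**4 + 10*k**3 + 35*k**2 + 50*k + 24). ✓
Sum = s_(12) − s_(3); s_(12) = -223/455, s_(3) = -17/40 ⇒ -237/3640.

Σ = -237/3640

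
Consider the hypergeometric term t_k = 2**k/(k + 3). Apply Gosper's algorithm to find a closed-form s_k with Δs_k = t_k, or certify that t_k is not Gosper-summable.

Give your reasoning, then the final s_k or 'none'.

none — t_k is not Gosper-summable

t_(k+1)/t_k = 2*(k + 3)/(k + 4).
Take A(k)=2*k + 6, B(k)=k + 4, C(k)=1.
Solve (2*k + 6)·f(k+1) − (k + 3)·f(k) = 1.
From deg A=1, deg B=1, deg C=0: d=-1.
d = -1 < 0 ⇒ no nonzero polynomial f; not summable.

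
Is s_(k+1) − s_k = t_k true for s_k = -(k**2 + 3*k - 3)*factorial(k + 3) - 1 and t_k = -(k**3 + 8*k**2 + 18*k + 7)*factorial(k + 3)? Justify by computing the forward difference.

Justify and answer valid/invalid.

Valid — Δs_k = t_k.

s_(k+1) = -(3*k + (k + 1)**2)*factorial(k + 4) - 1
s_(k+1) − s_k = -(k**3 + 8*k**2 + 18*k + 7)*factorial(k + 3)
(s_(k+1) − s_k) − t_k = 0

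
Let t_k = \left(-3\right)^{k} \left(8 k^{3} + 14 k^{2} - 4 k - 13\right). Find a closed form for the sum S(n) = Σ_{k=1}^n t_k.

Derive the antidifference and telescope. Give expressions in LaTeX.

S(n) = 6 \left(-3\right)^{n} n^{3} + 15 \left(-3\right)^{n} n^{2} - 12 \left(-3\right)^{n} + 12

r(k) = 3*(-8*k**3 - 38*k**2 - 48*k - 5)/(8*k**3 + 14*k**2 - 4*k - 13) after simplifying.
Take A(k)=-3, B(k)=1, C(k)=k**3 + 7*k**2/4 - k/2 - 13/8.
Need (-3)·f(k+1) − (1)·f(k) = k**3 + 7*k**2/4 - k/2 - 13/8.
Degrees (0,0,3) ⇒ d ≤ 3.
Match coefficients ⇒ f(k) = -(k + 1)*(2*k**2 - 3*k - 1)/8.
Then R = B(k−1)f/C = -(k + 1)*(2*k**2 - 3*k - 1)/(8*k**3 + 14*k**2 - 4*k - 13), so s_k = R(k)·t_k = (-3)**k*(-2*k**3 + k**2 + 4*k + 1).
Verify: (-3)**k*(8*k**3 + 14*k**2 - 4*k - 13) matches t_k.
Σ_(k=1)^n t_k = s_(n+1) − s_(1) = ((-3)**(n + 1)*(-2*n**3 - 5*n**2 + 4)) − (-12), i.e. 6*(-3)**n*n**3 + 15*(-3)**n*n**2 - 12*(-3)**n + 12.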